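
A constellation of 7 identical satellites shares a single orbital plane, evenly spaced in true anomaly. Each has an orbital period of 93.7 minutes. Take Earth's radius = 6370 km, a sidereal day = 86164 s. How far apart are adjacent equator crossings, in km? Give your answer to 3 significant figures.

T = 93.7 min = 5622.0 s.
Single-satellite node shift = (5622.0/86164) × 360° = 23.49°.
With 7 satellites evenly phased, successive equator crossings are 23.49/7 = 3.356° apart.
That is 3.356 × 111.2 = 373 km at the equator.

373 km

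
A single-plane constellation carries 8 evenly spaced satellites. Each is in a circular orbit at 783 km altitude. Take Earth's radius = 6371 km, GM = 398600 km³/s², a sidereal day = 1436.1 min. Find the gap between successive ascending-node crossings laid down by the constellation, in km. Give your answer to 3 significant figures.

Semi-major axis a = 6371 + 783 = 7154 km. Period T = 2π√(a³/μ) = 2π√(7154³/398600) = 6021.9 s = 100.37 min.
Single-satellite node shift = (6021.9/86166) × 360° = 25.16°.
With 8 satellites evenly phased, successive equator crossings are 25.16/8 = 3.145° apart.
That is 3.145 × 111.2 = 350 km at the equator.

350 km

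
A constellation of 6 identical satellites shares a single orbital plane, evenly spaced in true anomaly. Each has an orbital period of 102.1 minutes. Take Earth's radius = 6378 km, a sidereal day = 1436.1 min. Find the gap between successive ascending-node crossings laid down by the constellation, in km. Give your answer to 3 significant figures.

T = 102.1 min = 6126.0 s.
Single-satellite node shift = (6126.0/86166) × 360° = 25.59°.
With 6 satellites evenly phased, successive equator crossings are 25.59/6 = 4.266° apart.
That is 4.266 × 111.3 = 475 km at the equator.

475 km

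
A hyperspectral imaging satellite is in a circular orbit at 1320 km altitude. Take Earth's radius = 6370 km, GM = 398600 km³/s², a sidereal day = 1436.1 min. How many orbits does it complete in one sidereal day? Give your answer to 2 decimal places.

12.84

Semi-major axis a = 6370 + 1320 = 7690 km. Period T = 2π√(a³/μ) = 2π√(7690³/398600) = 6711.2 s = 111.85 min.
Orbits per sidereal day = 86166 / 6711.2 = 12.839.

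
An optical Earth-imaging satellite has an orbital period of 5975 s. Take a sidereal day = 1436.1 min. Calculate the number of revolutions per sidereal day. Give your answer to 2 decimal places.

14.42

Orbits per sidereal day = 86166 / 5975.0 = 14.421.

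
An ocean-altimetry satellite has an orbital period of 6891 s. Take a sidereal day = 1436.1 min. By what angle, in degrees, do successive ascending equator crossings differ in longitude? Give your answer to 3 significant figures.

28.8°

During one orbit Earth rotates (6891.0 / 86166) × 360° = 28.79°.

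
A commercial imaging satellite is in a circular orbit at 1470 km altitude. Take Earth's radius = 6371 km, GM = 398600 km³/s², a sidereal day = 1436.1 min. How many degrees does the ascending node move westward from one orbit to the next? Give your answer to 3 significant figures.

Semi-major axis a = 6371 + 1470 = 7841 km. Period T = 2π√(a³/μ) = 2π√(7841³/398600) = 6909.8 s = 115.16 min.
During one orbit Earth rotates (6909.8 / 86166) × 360° = 28.87°.

28.9°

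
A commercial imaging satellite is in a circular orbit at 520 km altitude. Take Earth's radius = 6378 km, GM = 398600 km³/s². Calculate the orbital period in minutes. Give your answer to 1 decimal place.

95.0 min

Semi-major axis a = 6378 + 520 = 6898 km. Period T = 2π√(a³/μ) = 2π√(6898³/398600) = 5701.6 s = 95.03 min.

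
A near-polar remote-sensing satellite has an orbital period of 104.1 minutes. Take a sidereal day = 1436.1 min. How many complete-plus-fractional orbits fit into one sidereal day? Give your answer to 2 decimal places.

13.80

T = 104.1 min = 6246.0 s.
Orbits per sidereal day = 86166 / 6246.0 = 13.795.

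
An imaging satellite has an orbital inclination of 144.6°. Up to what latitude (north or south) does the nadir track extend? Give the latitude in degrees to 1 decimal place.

35.4°

Retrograde orbit: the ground track reaches ±(180° − i) = ±(180 − 144.6) = ±35.4°.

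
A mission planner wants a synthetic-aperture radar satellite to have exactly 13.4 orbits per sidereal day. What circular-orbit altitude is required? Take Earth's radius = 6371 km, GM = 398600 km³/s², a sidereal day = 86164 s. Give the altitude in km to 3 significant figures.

Required period T = 86164 / 13.4 = 6430.1 s.
From T = 2π√(a³/μ): a = (μ T²/4π²)^(1/3) = (398600 × 6430.1² / 4π²)^(1/3) = 7474 km.
Altitude h = a − R = 7474 − 6371 = 1103 km.

1100 km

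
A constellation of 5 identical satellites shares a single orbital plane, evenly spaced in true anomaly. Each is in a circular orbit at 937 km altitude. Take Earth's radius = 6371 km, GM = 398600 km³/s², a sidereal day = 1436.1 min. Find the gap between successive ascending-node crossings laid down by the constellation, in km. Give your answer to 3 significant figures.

578 km

Semi-major axis a = 6371 + 937 = 7308 km. Period T = 2π√(a³/μ) = 2π√(7308³/398600) = 6217.4 s = 103.62 min.
Single-satellite node shift = (6217.4/86166) × 360° = 25.98°.
With 5 satellites evenly phased, successive equator crossings are 25.98/5 = 5.195° apart.
That is 5.195 × 111.2 = 578 km at the equator.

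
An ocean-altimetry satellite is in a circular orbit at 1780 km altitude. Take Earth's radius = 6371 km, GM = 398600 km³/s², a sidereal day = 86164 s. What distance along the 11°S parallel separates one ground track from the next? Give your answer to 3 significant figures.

3340 km

Semi-major axis a = 6371 + 1780 = 8151 km. Period T = 2π√(a³/μ) = 2π√(8151³/398600) = 7323.6 s = 122.06 min.
Node shift per orbit = (7323.6/86164) × 360° = 30.60°.
Equatorial spacing = 30.60 × 111.2 km/° = 3402 km.
At 11° latitude, spacing = 3402 × cos(11°) = 3340 km.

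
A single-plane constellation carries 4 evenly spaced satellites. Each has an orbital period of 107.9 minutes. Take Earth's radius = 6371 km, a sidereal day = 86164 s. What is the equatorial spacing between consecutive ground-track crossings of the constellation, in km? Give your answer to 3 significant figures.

T = 107.9 min = 6474.0 s.
Single-satellite node shift = (6474.0/86164) × 360° = 27.05°.
With 4 satellites evenly phased, successive equator crossings are 27.05/4 = 6.762° apart.
That is 6.762 × 111.2 = 752 km at the equator.

752 km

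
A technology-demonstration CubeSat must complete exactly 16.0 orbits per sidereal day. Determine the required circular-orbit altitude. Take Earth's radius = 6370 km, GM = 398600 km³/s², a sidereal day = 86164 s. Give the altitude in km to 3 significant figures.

Required period T = 86164 / 16.0 = 5385.2 s.
From T = 2π√(a³/μ): a = (μ T²/4π²)^(1/3) = (398600 × 5385.2² / 4π²)^(1/3) = 6640 km.
Altitude h = a − R = 6640 − 6370 = 270 km.

270 km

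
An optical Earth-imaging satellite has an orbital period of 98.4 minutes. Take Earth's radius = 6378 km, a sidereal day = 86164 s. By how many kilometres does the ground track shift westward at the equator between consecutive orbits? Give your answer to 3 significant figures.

2750 km

T = 98.4 min = 5904.0 s.
During one orbit Earth rotates (5904.0 / 86164) × 360° = 24.67°.
At the equator that is 24.67° × (2π·6378/360) km/° = 24.67 × 111.3 = 2746 km.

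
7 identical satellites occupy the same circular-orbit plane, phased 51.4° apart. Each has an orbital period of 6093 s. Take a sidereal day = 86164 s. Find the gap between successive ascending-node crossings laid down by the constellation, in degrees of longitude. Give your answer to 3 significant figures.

Single-satellite node shift = (6093.0/86164) × 360° = 25.46°.
With 7 satellites evenly phased, successive equator crossings are 25.46/7 = 3.637° apart.

3.64°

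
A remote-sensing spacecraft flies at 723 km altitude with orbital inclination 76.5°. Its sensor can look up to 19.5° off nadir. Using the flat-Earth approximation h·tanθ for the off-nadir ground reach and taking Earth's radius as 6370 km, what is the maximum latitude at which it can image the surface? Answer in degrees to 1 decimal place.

78.8°

For a prograde orbit the ground track reaches latitude ±i = ±76.5°.
Sensor half-swath on the ground ≈ 723·tan(19.5°) = 256 km = 2.30° of latitude.
Maximum observable latitude ≈ 76.5 + 2.30 = 78.8°.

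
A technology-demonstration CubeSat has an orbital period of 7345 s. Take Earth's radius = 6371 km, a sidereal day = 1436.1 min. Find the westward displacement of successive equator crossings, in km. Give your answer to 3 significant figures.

During one orbit Earth rotates (7345.0 / 86166) × 360° = 30.69°.
At the equator that is 30.69° × (2π·6371/360) km/° = 30.69 × 111.2 = 3412 km.

3410 km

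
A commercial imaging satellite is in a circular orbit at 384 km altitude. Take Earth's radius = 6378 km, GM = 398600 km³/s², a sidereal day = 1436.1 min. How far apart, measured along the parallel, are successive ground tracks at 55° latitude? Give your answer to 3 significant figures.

Semi-major axis a = 6378 + 384 = 6762 km. Period T = 2π√(a³/μ) = 2π√(6762³/398600) = 5533.8 s = 92.23 min.
Node shift per orbit = (5533.8/86166) × 360° = 23.12°.
Equatorial spacing = 23.12 × 111.3 km/° = 2574 km.
At 55° latitude, spacing = 2574 × cos(55°) = 1476 km.

1480 km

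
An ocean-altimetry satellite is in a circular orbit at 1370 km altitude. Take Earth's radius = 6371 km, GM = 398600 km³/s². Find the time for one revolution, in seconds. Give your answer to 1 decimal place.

Semi-major axis a = 6371 + 1370 = 7741 km. Period T = 2π√(a³/μ) = 2π√(7741³/398600) = 6778.1 s = 112.97 min.

6778.1 seconds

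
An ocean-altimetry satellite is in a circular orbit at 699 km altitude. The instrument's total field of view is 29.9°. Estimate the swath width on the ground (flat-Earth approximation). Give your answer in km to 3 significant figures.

Half-angle = 29.9°/2 = 14.95°.
Swath width ≈ 2h·tan(θ/2) = 2 × 699 × tan(14.95°) = 373.3 km.

373 km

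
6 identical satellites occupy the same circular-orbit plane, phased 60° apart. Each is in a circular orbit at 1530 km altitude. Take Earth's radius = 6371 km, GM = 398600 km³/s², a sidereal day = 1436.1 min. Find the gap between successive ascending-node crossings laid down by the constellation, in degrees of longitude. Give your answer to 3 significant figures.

4.87°

Semi-major axis a = 6371 + 1530 = 7901 km. Period T = 2π√(a³/μ) = 2π√(7901³/398600) = 6989.3 s = 116.49 min.
Single-satellite node shift = (6989.3/86166) × 360° = 29.20°.
With 6 satellites evenly phased, successive equator crossings are 29.20/6 = 4.867° apart.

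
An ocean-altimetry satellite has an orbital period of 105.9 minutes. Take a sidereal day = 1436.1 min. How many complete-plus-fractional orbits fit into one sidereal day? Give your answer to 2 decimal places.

13.56

T = 105.9 min = 6354.0 s.
Orbits per sidereal day = 86166 / 6354.0 = 13.561.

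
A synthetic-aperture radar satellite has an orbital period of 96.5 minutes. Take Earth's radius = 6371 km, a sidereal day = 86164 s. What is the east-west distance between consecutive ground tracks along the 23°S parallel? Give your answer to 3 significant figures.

2480 km

T = 96.5 min = 5790.0 s.
Node shift per orbit = (5790.0/86164) × 360° = 24.19°.
Equatorial spacing = 24.19 × 111.2 km/° = 2690 km.
At 23° latitude, spacing = 2690 × cos(23°) = 2476 km.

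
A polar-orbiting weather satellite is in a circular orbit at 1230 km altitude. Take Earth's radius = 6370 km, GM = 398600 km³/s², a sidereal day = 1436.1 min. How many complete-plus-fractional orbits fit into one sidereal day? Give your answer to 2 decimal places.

13.07

Semi-major axis a = 6370 + 1230 = 7600 km. Period T = 2π√(a³/μ) = 2π√(7600³/398600) = 6593.7 s = 109.90 min.
Orbits per sidereal day = 86166 / 6593.7 = 13.068.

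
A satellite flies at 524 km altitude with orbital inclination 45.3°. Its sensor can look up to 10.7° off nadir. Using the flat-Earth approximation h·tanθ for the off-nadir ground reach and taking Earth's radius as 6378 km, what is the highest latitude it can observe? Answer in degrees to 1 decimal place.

46.2°

For a prograde orbit the ground track reaches latitude ±i = ±45.3°.
Sensor half-swath on the ground ≈ 524·tan(10.7°) = 99 km = 0.89° of latitude.
Maximum observable latitude ≈ 45.3 + 0.89 = 46.2°.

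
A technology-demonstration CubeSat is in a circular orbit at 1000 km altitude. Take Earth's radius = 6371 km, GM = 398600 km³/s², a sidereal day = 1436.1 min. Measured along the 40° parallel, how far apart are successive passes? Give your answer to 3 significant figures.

Semi-major axis a = 6371 + 1000 = 7371 km. Period T = 2π√(a³/μ) = 2π√(7371³/398600) = 6298.0 s = 104.97 min.
Node shift per orbit = (6298.0/86166) × 360° = 26.31°.
Equatorial spacing = 26.31 × 111.2 km/° = 2926 km.
At 40° latitude, spacing = 2926 × cos(40°) = 2241 km.

2240 km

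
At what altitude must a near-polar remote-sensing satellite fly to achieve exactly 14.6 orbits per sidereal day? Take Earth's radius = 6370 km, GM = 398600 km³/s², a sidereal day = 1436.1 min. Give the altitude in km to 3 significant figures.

Required period T = 86166 / 14.6 = 5901.8 s.
From T = 2π√(a³/μ): a = (μ T²/4π²)^(1/3) = (398600 × 5901.8² / 4π²)^(1/3) = 7059 km.
Altitude h = a − R = 7059 − 6370 = 689 km.

689 km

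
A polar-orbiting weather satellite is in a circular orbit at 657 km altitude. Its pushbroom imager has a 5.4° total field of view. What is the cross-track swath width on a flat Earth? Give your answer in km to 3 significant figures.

Half-angle = 5.4°/2 = 2.7°.
Swath width ≈ 2h·tan(θ/2) = 2 × 657 × tan(2.7°) = 62.0 km.

62.0 km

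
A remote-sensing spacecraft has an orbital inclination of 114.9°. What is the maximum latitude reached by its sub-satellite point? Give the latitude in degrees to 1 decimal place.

65.1°

Retrograde orbit: the ground track reaches ±(180° − i) = ±(180 − 114.9) = ±65.1°.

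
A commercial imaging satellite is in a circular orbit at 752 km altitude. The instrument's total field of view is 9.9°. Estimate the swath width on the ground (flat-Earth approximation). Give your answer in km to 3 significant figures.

130 km

Half-angle = 9.9°/2 = 4.95°.
Swath width ≈ 2h·tan(θ/2) = 2 × 752 × tan(4.95°) = 130.3 km.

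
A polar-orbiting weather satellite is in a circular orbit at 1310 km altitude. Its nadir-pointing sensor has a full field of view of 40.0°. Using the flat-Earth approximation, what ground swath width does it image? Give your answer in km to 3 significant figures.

954 km

Half-angle = 40.0°/2 = 20°.
Swath width ≈ 2h·tan(θ/2) = 2 × 1310 × tan(20°) = 953.6 km.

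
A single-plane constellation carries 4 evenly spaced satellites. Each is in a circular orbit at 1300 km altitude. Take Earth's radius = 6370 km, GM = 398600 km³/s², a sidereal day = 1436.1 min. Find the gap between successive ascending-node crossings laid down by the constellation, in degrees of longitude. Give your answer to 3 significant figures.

Semi-major axis a = 6370 + 1300 = 7670 km. Period T = 2π√(a³/μ) = 2π√(7670³/398600) = 6685.0 s = 111.42 min.
Single-satellite node shift = (6685.0/86166) × 360° = 27.93°.
With 4 satellites evenly phased, successive equator crossings are 27.93/4 = 6.982° apart.

6.98°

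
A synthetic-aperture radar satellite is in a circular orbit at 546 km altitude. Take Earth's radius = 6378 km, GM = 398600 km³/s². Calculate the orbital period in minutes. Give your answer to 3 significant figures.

Semi-major axis a = 6378 + 546 = 6924 km. Period T = 2π√(a³/μ) = 2π√(6924³/398600) = 5733.9 s = 95.56 min.

95.6 min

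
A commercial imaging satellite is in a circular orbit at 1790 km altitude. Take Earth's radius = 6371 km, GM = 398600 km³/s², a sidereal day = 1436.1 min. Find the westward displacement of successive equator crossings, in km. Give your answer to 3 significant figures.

3410 km

Semi-major axis a = 6371 + 1790 = 8161 km. Period T = 2π√(a³/μ) = 2π√(8161³/398600) = 7337.1 s = 122.29 min.
During one orbit Earth rotates (7337.1 / 86166) × 360° = 30.65°.
At the equator that is 30.65° × (2π·6371/360) km/° = 30.65 × 111.2 = 3409 km.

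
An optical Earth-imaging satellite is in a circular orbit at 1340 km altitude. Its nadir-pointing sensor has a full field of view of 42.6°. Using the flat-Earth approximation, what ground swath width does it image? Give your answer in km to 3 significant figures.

1040 km

Half-angle = 42.6°/2 = 21.3°.
Swath width ≈ 2h·tan(θ/2) = 2 × 1340 × tan(21.3°) = 1044.9 km.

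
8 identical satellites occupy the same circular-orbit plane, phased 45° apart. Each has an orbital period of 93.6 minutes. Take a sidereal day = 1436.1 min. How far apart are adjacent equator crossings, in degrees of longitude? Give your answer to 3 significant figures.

2.93°

T = 93.6 min = 5616.0 s.
Single-satellite node shift = (5616.0/86166) × 360° = 23.46°.
With 8 satellites evenly phased, successive equator crossings are 23.46/8 = 2.933° apart.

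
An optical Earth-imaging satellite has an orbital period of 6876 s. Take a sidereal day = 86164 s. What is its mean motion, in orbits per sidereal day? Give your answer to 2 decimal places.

Orbits per sidereal day = 86164 / 6876.0 = 12.531.

12.53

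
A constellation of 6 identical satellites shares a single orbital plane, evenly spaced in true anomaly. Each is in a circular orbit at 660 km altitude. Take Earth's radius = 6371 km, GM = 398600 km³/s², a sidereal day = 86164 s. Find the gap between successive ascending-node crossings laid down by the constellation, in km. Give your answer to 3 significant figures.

454 km

Semi-major axis a = 6371 + 660 = 7031 km. Period T = 2π√(a³/μ) = 2π√(7031³/398600) = 5867.3 s = 97.79 min.
Single-satellite node shift = (5867.3/86164) × 360° = 24.51°.
With 6 satellites evenly phased, successive equator crossings are 24.51/6 = 4.086° apart.
That is 4.086 × 111.2 = 454 km at the equator.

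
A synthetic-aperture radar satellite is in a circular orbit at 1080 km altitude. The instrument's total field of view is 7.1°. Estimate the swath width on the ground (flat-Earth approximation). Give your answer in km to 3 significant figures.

134 km

Half-angle = 7.1°/2 = 3.55°.
Swath width ≈ 2h·tan(θ/2) = 2 × 1080 × tan(3.55°) = 134.0 km.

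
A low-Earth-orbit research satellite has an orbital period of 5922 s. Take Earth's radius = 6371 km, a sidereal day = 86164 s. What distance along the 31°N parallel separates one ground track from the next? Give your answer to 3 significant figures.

2360 km

Node shift per orbit = (5922.0/86164) × 360° = 24.74°.
Equatorial spacing = 24.74 × 111.2 km/° = 2751 km.
At 31° latitude, spacing = 2751 × cos(31°) = 2358 km.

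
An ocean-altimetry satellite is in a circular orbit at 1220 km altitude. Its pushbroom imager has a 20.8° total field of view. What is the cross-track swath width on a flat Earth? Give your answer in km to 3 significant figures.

448 km

Half-angle = 20.8°/2 = 10.4°.
Swath width ≈ 2h·tan(θ/2) = 2 × 1220 × tan(10.4°) = 447.8 km.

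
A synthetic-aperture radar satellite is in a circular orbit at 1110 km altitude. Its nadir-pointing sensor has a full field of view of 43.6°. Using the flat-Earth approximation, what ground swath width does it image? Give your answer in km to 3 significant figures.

Half-angle = 43.6°/2 = 21.8°.
Swath width ≈ 2h·tan(θ/2) = 2 × 1110 × tan(21.8°) = 887.9 km.

888 km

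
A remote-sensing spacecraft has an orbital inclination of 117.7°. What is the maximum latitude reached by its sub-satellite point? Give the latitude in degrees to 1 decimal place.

62.3°

Retrograde orbit: the ground track reaches ±(180° − i) = ±(180 − 117.7) = ±62.3°.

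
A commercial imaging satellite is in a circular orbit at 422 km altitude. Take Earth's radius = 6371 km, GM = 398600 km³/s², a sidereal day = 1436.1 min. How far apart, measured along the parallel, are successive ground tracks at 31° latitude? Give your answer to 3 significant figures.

Semi-major axis a = 6371 + 422 = 6793 km. Period T = 2π√(a³/μ) = 2π√(6793³/398600) = 5571.9 s = 92.87 min.
Node shift per orbit = (5571.9/86166) × 360° = 23.28°.
Equatorial spacing = 23.28 × 111.2 km/° = 2589 km.
At 31° latitude, spacing = 2589 × cos(31°) = 2219 km.

2220 km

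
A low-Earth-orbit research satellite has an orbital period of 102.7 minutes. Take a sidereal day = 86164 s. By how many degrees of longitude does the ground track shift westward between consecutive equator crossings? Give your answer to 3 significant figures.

T = 102.7 min = 6162.0 s.
During one orbit Earth rotates (6162.0 / 86164) × 360° = 25.75°.

25.7°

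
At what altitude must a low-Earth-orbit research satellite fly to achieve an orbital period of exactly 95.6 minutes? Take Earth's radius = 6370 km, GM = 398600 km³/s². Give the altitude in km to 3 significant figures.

556 km

T = 95.6 min = 5736.0 s.
From T = 2π√(a³/μ): a = (μ T²/4π²)^(1/3) = (398600 × 5736.0² / 4π²)^(1/3) = 6926 km.
Altitude h = a − R = 6926 − 6370 = 556 km.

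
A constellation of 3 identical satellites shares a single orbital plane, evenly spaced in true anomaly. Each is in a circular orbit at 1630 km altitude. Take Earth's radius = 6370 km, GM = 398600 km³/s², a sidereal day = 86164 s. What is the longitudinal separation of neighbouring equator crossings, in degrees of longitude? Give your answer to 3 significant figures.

9.92°

Semi-major axis a = 6370 + 1630 = 8000 km. Period T = 2π√(a³/μ) = 2π√(8000³/398600) = 7121.1 s = 118.68 min.
Single-satellite node shift = (7121.1/86164) × 360° = 29.75°.
With 3 satellites evenly phased, successive equator crossings are 29.75/3 = 9.917° apart.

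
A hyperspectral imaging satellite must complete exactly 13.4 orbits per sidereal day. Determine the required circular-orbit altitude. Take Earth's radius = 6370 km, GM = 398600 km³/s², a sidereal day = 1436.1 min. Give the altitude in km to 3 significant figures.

1100 km

Required period T = 86166 / 13.4 = 6430.3 s.
From T = 2π√(a³/μ): a = (μ T²/4π²)^(1/3) = (398600 × 6430.3² / 4π²)^(1/3) = 7474 km.
Altitude h = a − R = 7474 − 6370 = 1104 km.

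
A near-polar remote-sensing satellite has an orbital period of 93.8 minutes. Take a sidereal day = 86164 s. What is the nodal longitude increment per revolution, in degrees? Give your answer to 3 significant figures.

T = 93.8 min = 5628.0 s.
During one orbit Earth rotates (5628.0 / 86164) × 360° = 23.51°.

23.5°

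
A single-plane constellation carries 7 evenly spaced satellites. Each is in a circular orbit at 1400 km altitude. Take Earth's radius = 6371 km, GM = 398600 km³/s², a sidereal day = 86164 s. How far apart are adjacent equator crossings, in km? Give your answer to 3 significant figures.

Semi-major axis a = 6371 + 1400 = 7771 km. Period T = 2π√(a³/μ) = 2π√(7771³/398600) = 6817.5 s = 113.63 min.
Single-satellite node shift = (6817.5/86164) × 360° = 28.48°.
With 7 satellites evenly phased, successive equator crossings are 28.48/7 = 4.069° apart.
That is 4.069 × 111.2 = 452 km at the equator.

452 km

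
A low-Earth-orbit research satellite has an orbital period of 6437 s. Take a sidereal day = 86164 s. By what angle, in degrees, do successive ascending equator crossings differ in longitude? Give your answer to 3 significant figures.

26.9°

During one orbit Earth rotates (6437.0 / 86164) × 360° = 26.89°.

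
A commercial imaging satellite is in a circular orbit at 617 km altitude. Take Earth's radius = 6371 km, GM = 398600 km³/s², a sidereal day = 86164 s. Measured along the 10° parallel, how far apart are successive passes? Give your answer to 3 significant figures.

2660 km

Semi-major axis a = 6371 + 617 = 6988 km. Period T = 2π√(a³/μ) = 2π√(6988³/398600) = 5813.5 s = 96.89 min.
Node shift per orbit = (5813.5/86164) × 360° = 24.29°.
Equatorial spacing = 24.29 × 111.2 km/° = 2701 km.
At 10° latitude, spacing = 2701 × cos(10°) = 2660 km.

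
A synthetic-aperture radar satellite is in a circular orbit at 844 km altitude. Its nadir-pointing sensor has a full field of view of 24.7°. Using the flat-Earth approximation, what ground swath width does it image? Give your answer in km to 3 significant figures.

370 km

Half-angle = 24.7°/2 = 12.35°.
Swath width ≈ 2h·tan(θ/2) = 2 × 844 × tan(12.35°) = 369.6 km.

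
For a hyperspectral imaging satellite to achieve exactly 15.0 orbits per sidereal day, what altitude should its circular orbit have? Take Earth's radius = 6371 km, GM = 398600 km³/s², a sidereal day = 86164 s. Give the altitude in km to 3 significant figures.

561 km

Required period T = 86164 / 15.0 = 5744.3 s.
From T = 2π√(a³/μ): a = (μ T²/4π²)^(1/3) = (398600 × 5744.3² / 4π²)^(1/3) = 6932 km.
Altitude h = a − R = 6932 − 6371 = 561 km.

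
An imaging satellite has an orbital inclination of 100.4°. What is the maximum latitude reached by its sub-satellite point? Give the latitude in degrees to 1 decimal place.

Retrograde orbit: the ground track reaches ±(180° − i) = ±(180 − 100.4) = ±79.6°.

79.6°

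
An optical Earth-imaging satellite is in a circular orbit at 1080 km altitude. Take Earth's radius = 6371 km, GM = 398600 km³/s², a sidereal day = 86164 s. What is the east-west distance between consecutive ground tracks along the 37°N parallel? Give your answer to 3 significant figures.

Semi-major axis a = 6371 + 1080 = 7451 km. Period T = 2π√(a³/μ) = 2π√(7451³/398600) = 6400.8 s = 106.68 min.
Node shift per orbit = (6400.8/86164) × 360° = 26.74°.
Equatorial spacing = 26.74 × 111.2 km/° = 2974 km.
At 37° latitude, spacing = 2974 × cos(37°) = 2375 km.

2370 km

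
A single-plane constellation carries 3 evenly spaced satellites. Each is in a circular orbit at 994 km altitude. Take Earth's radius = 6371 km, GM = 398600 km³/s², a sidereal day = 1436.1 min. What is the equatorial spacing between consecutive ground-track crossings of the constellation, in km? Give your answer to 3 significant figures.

Semi-major axis a = 6371 + 994 = 7365 km. Period T = 2π√(a³/μ) = 2π√(7365³/398600) = 6290.3 s = 104.84 min.
Single-satellite node shift = (6290.3/86166) × 360° = 26.28°.
With 3 satellites evenly phased, successive equator crossings are 26.28/3 = 8.760° apart.
That is 8.760 × 111.2 = 974 km at the equator.

974 km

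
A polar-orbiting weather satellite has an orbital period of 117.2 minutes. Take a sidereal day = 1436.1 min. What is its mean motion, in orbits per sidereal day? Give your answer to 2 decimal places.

T = 117.2 min = 7032.0 s.
Orbits per sidereal day = 86166 / 7032.0 = 12.253.

12.25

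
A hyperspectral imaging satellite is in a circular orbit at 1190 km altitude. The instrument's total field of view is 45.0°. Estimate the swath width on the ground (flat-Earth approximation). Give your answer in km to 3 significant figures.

986 km

Half-angle = 45.0°/2 = 22.5°.
Swath width ≈ 2h·tan(θ/2) = 2 × 1190 × tan(22.5°) = 985.8 km.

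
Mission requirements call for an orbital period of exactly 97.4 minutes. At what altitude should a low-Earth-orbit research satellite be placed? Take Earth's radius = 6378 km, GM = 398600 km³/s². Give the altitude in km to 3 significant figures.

634 km

T = 97.4 min = 5844.0 s.
From T = 2π√(a³/μ): a = (μ T²/4π²)^(1/3) = (398600 × 5844.0² / 4π²)^(1/3) = 7012 km.
Altitude h = a − R = 7012 − 6378 = 634 km.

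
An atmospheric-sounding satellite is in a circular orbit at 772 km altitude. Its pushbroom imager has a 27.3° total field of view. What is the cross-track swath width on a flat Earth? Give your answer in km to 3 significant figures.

Half-angle = 27.3°/2 = 13.65°.
Swath width ≈ 2h·tan(θ/2) = 2 × 772 × tan(13.65°) = 375.0 km.

375 km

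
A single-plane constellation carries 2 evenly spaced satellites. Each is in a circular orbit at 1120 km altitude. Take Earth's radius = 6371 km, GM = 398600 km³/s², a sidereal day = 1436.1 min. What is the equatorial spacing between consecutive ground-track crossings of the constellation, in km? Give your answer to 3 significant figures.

1500 km

Semi-major axis a = 6371 + 1120 = 7491 km. Period T = 2π√(a³/μ) = 2π√(7491³/398600) = 6452.4 s = 107.54 min.
Single-satellite node shift = (6452.4/86166) × 360° = 26.96°.
With 2 satellites evenly phased, successive equator crossings are 26.96/2 = 13.479° apart.
That is 13.479 × 111.2 = 1499 km at the equator.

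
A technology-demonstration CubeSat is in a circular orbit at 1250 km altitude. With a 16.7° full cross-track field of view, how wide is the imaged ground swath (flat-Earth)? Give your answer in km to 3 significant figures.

367 km

Half-angle = 16.7°/2 = 8.35°.
Swath width ≈ 2h·tan(θ/2) = 2 × 1250 × tan(8.35°) = 366.9 km.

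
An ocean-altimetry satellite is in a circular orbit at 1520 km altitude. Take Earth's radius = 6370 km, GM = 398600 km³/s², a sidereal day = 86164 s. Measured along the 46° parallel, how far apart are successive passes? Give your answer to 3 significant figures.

Semi-major axis a = 6370 + 1520 = 7890 km. Period T = 2π√(a³/μ) = 2π√(7890³/398600) = 6974.7 s = 116.25 min.
Node shift per orbit = (6974.7/86164) × 360° = 29.14°.
Equatorial spacing = 29.14 × 111.2 km/° = 3240 km.
At 46° latitude, spacing = 3240 × cos(46°) = 2251 km.

2250 km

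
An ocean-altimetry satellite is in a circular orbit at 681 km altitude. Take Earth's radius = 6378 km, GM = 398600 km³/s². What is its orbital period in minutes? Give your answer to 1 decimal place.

98.4 min

Semi-major axis a = 6378 + 681 = 7059 km. Period T = 2π√(a³/μ) = 2π√(7059³/398600) = 5902.4 s = 98.37 min.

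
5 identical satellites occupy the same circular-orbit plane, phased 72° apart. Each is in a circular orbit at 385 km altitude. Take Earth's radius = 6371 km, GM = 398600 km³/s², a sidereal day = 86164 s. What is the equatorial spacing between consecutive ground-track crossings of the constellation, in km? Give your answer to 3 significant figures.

513 km

Semi-major axis a = 6371 + 385 = 6756 km. Period T = 2π√(a³/μ) = 2π√(6756³/398600) = 5526.4 s = 92.11 min.
Single-satellite node shift = (5526.4/86164) × 360° = 23.09°.
With 5 satellites evenly phased, successive equator crossings are 23.09/5 = 4.618° apart.
That is 4.618 × 111.2 = 513 km at the equator.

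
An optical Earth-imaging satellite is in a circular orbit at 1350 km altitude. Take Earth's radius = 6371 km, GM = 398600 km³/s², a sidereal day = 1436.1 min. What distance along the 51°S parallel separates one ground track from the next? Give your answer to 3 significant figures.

Semi-major axis a = 6371 + 1350 = 7721 km. Period T = 2π√(a³/μ) = 2π√(7721³/398600) = 6751.8 s = 112.53 min.
Node shift per orbit = (6751.8/86166) × 360° = 28.21°.
Equatorial spacing = 28.21 × 111.2 km/° = 3137 km.
At 51° latitude, spacing = 3137 × cos(51°) = 1974 km.

1970 km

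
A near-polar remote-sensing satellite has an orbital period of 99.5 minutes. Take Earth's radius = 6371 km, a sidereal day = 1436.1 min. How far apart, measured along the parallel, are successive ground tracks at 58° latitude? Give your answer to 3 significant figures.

T = 99.5 min = 5970.0 s.
Node shift per orbit = (5970.0/86166) × 360° = 24.94°.
Equatorial spacing = 24.94 × 111.2 km/° = 2773 km.
At 58° latitude, spacing = 2773 × cos(58°) = 1470 km.

1470 km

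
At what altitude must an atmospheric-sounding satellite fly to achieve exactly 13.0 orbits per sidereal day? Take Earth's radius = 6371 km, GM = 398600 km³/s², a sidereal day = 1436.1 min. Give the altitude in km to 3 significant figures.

1260 km

Required period T = 86166 / 13.0 = 6628.2 s.
From T = 2π√(a³/μ): a = (μ T²/4π²)^(1/3) = (398600 × 6628.2² / 4π²)^(1/3) = 7626 km.
Altitude h = a − R = 7626 − 6371 = 1255 km.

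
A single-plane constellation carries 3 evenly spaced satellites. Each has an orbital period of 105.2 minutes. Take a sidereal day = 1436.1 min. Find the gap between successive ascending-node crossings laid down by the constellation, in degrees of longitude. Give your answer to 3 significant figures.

8.79°

T = 105.2 min = 6312.0 s.
Single-satellite node shift = (6312.0/86166) × 360° = 26.37°.
With 3 satellites evenly phased, successive equator crossings are 26.37/3 = 8.790° apart.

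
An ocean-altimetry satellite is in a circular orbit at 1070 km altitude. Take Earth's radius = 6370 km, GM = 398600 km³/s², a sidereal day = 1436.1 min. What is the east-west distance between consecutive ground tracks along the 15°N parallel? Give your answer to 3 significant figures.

2870 km

Semi-major axis a = 6370 + 1070 = 7440 km. Period T = 2π√(a³/μ) = 2π√(7440³/398600) = 6386.6 s = 106.44 min.
Node shift per orbit = (6386.6/86166) × 360° = 26.68°.
Equatorial spacing = 26.68 × 111.2 km/° = 2967 km.
At 15° latitude, spacing = 2967 × cos(15°) = 2865 km.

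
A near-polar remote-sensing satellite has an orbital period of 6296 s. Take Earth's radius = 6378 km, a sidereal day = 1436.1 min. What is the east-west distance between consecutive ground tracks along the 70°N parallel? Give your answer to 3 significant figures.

1000 km

Node shift per orbit = (6296.0/86166) × 360° = 26.30°.
Equatorial spacing = 26.30 × 111.3 km/° = 2928 km.
At 70° latitude, spacing = 2928 × cos(70°) = 1001 km.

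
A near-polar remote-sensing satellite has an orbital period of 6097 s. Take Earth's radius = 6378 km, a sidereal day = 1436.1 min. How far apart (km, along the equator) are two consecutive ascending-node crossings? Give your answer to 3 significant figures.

2840 km

During one orbit Earth rotates (6097.0 / 86166) × 360° = 25.47°.
At the equator that is 25.47° × (2π·6378/360) km/° = 25.47 × 111.3 = 2836 km.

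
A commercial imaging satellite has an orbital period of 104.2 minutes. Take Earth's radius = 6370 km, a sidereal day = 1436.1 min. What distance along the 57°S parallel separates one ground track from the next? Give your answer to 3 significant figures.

T = 104.2 min = 6252.0 s.
Node shift per orbit = (6252.0/86166) × 360° = 26.12°.
Equatorial spacing = 26.12 × 111.2 km/° = 2904 km.
At 57° latitude, spacing = 2904 × cos(57°) = 1582 km.

1580 km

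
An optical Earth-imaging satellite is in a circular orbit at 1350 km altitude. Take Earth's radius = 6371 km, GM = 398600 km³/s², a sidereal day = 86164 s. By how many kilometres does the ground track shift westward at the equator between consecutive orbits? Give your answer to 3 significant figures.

3140 km

Semi-major axis a = 6371 + 1350 = 7721 km. Period T = 2π√(a³/μ) = 2π√(7721³/398600) = 6751.8 s = 112.53 min.
During one orbit Earth rotates (6751.8 / 86164) × 360° = 28.21°.
At the equator that is 28.21° × (2π·6371/360) km/° = 28.21 × 111.2 = 3137 km.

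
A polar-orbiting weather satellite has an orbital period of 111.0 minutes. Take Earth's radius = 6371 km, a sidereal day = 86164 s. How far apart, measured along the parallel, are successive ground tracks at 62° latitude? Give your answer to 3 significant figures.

1450 km

T = 111.0 min = 6660.0 s.
Node shift per orbit = (6660.0/86164) × 360° = 27.83°.
Equatorial spacing = 27.83 × 111.2 km/° = 3094 km.
At 62° latitude, spacing = 3094 × cos(62°) = 1453 km.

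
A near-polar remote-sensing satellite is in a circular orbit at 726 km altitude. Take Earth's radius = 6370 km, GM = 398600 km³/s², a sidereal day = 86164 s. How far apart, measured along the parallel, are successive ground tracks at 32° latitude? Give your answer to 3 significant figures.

2340 km

Semi-major axis a = 6370 + 726 = 7096 km. Period T = 2π√(a³/μ) = 2π√(7096³/398600) = 5948.8 s = 99.15 min.
Node shift per orbit = (5948.8/86164) × 360° = 24.85°.
Equatorial spacing = 24.85 × 111.2 km/° = 2763 km.
At 32° latitude, spacing = 2763 × cos(32°) = 2343 km.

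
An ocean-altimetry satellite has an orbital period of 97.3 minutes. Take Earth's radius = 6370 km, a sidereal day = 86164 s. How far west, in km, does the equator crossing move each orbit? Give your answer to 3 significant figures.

2710 km

T = 97.3 min = 5838.0 s.
During one orbit Earth rotates (5838.0 / 86164) × 360° = 24.39°.
At the equator that is 24.39° × (2π·6370/360) km/° = 24.39 × 111.2 = 2712 km.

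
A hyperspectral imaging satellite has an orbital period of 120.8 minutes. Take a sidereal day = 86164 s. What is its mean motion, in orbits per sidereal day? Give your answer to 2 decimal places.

11.89

T = 120.8 min = 7248.0 s.
Orbits per sidereal day = 86164 / 7248.0 = 11.888.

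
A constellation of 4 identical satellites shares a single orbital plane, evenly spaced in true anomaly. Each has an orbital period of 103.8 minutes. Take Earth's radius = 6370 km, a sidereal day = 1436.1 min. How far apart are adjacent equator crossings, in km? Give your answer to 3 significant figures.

723 km

T = 103.8 min = 6228.0 s.
Single-satellite node shift = (6228.0/86166) × 360° = 26.02°.
With 4 satellites evenly phased, successive equator crossings are 26.02/4 = 6.505° apart.
That is 6.505 × 111.2 = 723 km at the equator.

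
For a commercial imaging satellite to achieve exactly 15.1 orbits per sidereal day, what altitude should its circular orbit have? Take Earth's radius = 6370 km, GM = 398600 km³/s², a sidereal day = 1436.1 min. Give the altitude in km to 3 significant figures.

532 km

Required period T = 86166 / 15.1 = 5706.4 s.
From T = 2π√(a³/μ): a = (μ T²/4π²)^(1/3) = (398600 × 5706.4² / 4π²)^(1/3) = 6902 km.
Altitude h = a − R = 6902 − 6370 = 532 km.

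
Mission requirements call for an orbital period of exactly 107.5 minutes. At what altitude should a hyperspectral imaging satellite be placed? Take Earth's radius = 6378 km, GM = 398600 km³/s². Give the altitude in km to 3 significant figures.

1110 km

T = 107.5 min = 6450.0 s.
From T = 2π√(a³/μ): a = (μ T²/4π²)^(1/3) = (398600 × 6450.0² / 4π²)^(1/3) = 7489 km.
Altitude h = a − R = 7489 − 6378 = 1111 km.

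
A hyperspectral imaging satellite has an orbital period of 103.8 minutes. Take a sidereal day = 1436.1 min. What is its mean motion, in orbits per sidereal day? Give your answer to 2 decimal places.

T = 103.8 min = 6228.0 s.
Orbits per sidereal day = 86166 / 6228.0 = 13.835.

13.84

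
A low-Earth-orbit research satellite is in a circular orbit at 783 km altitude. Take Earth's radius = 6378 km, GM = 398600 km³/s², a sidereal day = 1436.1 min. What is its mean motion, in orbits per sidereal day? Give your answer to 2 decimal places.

Semi-major axis a = 6378 + 783 = 7161 km. Period T = 2π√(a³/μ) = 2π√(7161³/398600) = 6030.8 s = 100.51 min.
Orbits per sidereal day = 86166 / 6030.8 = 14.288.

14.29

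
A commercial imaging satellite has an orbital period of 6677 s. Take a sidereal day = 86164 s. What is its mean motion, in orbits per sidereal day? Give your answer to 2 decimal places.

12.90

Orbits per sidereal day = 86164 / 6677.0 = 12.905.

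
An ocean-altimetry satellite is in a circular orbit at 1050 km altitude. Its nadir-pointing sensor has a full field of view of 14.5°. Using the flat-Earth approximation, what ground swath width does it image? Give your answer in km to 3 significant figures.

Half-angle = 14.5°/2 = 7.25°.
Swath width ≈ 2h·tan(θ/2) = 2 × 1050 × tan(7.25°) = 267.2 km.

267 km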